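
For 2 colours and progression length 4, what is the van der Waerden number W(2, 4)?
W(2, 4) = 35

This is a classical value, W(2, 4) = 35, established by combining an explicit 2-colouring of {1, ..., 34} with no monochromatic 4-AP (giving the lower bound W(2, 4) > 34) and a finite case analysis / exhaustive computer search showing every 2-colouring of {1, ..., 35} has such an AP.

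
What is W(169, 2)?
W(169, 2) = 169 + 1 = 170

A 2-term AP is any pair of integers, so a monochromatic 2-AP exists iff some colour is used at least twice. With 169 colours, the colouring i ↦ i on {1, ..., 169} uses each colour once, avoiding any monochromatic pair, so W(169, 2) > 169. For {1, ..., 170}, pigeonhole forces two integers of the same colour, which form a monochromatic 2-AP. Hence W(169, 2) = 170.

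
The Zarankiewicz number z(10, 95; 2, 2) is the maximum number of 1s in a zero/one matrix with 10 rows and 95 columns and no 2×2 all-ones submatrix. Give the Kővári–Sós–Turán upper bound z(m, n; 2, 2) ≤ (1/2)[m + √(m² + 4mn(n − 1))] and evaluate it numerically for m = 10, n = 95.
z(10, 95; 2, 2) ≤ (1/2)[10 + √(10² + 4·10·95·94)] = (1/2)[10 + √357300] = 303.8729

Kővári–Sós–Turán: let r_1, ..., r_10 be the row sums and z = Σ r_i the total number of 1s. Each pair of columns can share at most one row with both entries 1 (else a 2×2 all-ones block appears), so Σ_i C(r_i, 2) ≤ C(95, 2) = 4465. By convexity Σ_i C(r_i, 2) ≥ 10·C(z/10, 2) = z(z − 10)/(2·10), giving z² − 10z − 10·95·94 ≤ 0 and hence z ≤ (1/2)[10 + √(100 + 4·89300)] = (1/2)[10 + √357300] ≈ (1/2)(10 + 597.7458) = 303.8729.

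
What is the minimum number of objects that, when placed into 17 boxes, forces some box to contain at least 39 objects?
n = (39 − 1)·17 + 1 = 647

By the generalised pigeonhole principle, to guarantee some box contains ≥ r objects we need more than (r − 1) · k objects total. Threshold: n = (r − 1) · k + 1. With r = 39 and k = 17: n = 38 · 17 + 1 = 646 + 1 = 647. For n = 646 = 38 · 17, we can put exactly 38 objects in every box, avoiding 39 in any single one — so 647 is tight.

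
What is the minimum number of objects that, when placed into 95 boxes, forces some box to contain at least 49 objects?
n = (49 − 1)·95 + 1 = 4561

By the generalised pigeonhole principle, to guarantee some box contains ≥ r objects we need more than (r − 1) · k objects total. Threshold: n = (r − 1) · k + 1. With r = 49 and k = 95: n = 48 · 95 + 1 = 4560 + 1 = 4561. For n = 4560 = 48 · 95, we can put exactly 48 objects in every box, avoiding 49 in any single one — so 4561 is tight.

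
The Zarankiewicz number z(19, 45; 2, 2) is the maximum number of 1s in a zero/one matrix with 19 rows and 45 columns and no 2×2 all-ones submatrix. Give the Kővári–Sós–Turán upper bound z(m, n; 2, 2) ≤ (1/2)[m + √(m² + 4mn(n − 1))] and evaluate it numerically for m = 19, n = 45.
z(19, 45; 2, 2) ≤ (1/2)[19 + √(19² + 4·19·45·44)] = (1/2)[19 + √150841] = 203.6913

Kővári–Sós–Turán: let r_1, ..., r_19 be the row sums and z = Σ r_i the total number of 1s. Each pair of columns can share at most one row with both entries 1 (else a 2×2 all-ones block appears), so Σ_i C(r_i, 2) ≤ C(45, 2) = 990. By convexity Σ_i C(r_i, 2) ≥ 19·C(z/19, 2) = z(z − 19)/(2·19), giving z² − 19z − 19·45·44 ≤ 0 and hence z ≤ (1/2)[19 + √(361 + 4·37620)] = (1/2)[19 + √150841] ≈ (1/2)(19 + 388.3825) = 203.6913.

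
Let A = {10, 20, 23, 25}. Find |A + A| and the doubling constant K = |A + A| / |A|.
K = |A + A| / |A| = 10/4 = 5/2

Enumerate A + A = {a + b : a, b ∈ A}. With |A| = 4, there are |A|^2 = 16 ordered sum pairs; collecting distinct values, A + A = {20, 30, 33, 35, 40, 43, 45, 46, 48, 50}, so |A + A| = 10. Thus K = 10/4 = 5/2. For comparison, the minimum possible |A + A| over all 4-element sets is 2·4 − 1 = 7 (so min K = 7/4), attained only by arithmetic progressions.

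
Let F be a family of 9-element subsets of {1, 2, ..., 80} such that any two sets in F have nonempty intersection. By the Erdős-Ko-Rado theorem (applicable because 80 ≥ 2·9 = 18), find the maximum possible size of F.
max |F| = C(79, 8) = 26088783435

The Erdős-Ko-Rado theorem states: for n ≥ 2k, an intersecting family of k-subsets of an n-element set has size at most C(n − 1, k − 1), with equality for 'star' families {A ⊆ [n] : |A| = k, i ∈ A} (fix an element i). For n = 80, k = 9: C(79, 8) = 26088783435.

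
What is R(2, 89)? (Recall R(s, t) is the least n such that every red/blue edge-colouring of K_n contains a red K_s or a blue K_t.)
R(2, 89) = 89

R(2, k) = k for all k ≥ 2: in a 2-colouring of K_k, either some edge is red (a red K_2) or all edges are blue (a blue K_k). And K_{88} coloured all-blue has no blue K_89, so R(2, 89) > 88. Hence R(2, 89) = 89.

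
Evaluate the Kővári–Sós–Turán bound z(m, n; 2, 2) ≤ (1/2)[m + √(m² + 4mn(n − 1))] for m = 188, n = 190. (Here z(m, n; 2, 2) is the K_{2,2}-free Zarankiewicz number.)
z(188, 190; 2, 2) ≤ (1/2)[188 + √(188² + 4·188·190·189)] = (1/2)[188 + √27039664] = 2693.9838

Kővári–Sós–Turán: let r_1, ..., r_188 be the row sums and z = Σ r_i the total number of 1s. Each pair of columns can share at most one row with both entries 1 (else a 2×2 all-ones block appears), so Σ_i C(r_i, 2) ≤ C(190, 2) = 17955. By convexity Σ_i C(r_i, 2) ≥ 188·C(z/188, 2) = z(z − 188)/(2·188), giving z² − 188z − 188·190·189 ≤ 0 and hence z ≤ (1/2)[188 + √(35344 + 4·6751080)] = (1/2)[188 + √27039664] ≈ (1/2)(188 + 5199.9677) = 2693.9838.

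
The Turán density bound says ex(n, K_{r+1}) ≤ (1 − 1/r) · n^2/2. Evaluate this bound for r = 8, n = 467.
Turán density bound = (7/8) · 467^2/2 = 1526623/16 ≈ 95413.9375

Turán's theorem: ex(n, K_{r+1}) is achieved by the complete r-partite Turán graph T(n, r) with parts as balanced as possible, and is at most (1 − 1/r) · n^2/2. For r = 8, n = 467: the density bound is (7/8) · 218089/2 = 1526623/16 ≈ 95413.9375. The integer-valued extremum is e(T(467, 8)) = 95413, which is strictly less than the density bound 1526623/16 since 8 ∤ 467 (the parts of T(467, 8) cannot all be equal).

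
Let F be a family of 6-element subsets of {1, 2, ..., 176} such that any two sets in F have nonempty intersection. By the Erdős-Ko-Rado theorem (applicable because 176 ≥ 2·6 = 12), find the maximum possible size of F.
max |F| = C(175, 5) = 1291150035

The Erdős-Ko-Rado theorem states: for n ≥ 2k, an intersecting family of k-subsets of an n-element set has size at most C(n − 1, k − 1), with equality for 'star' families {A ⊆ [n] : |A| = k, i ∈ A} (fix an element i). For n = 176, k = 6: C(175, 5) = 1291150035.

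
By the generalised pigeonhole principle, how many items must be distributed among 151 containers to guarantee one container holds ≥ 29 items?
n = (29 − 1)·151 + 1 = 4229

By the generalised pigeonhole principle, to guarantee some box contains ≥ r objects we need more than (r − 1) · k objects total. Threshold: n = (r − 1) · k + 1. With r = 29 and k = 151: n = 28 · 151 + 1 = 4228 + 1 = 4229. For n = 4228 = 28 · 151, we can put exactly 28 objects in every box, avoiding 29 in any single one — so 4229 is tight.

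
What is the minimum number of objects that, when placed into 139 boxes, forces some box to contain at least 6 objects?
n = (6 − 1)·139 + 1 = 696

By the generalised pigeonhole principle, to guarantee some box contains ≥ r objects we need more than (r − 1) · k objects total. Threshold: n = (r − 1) · k + 1. With r = 6 and k = 139: n = 5 · 139 + 1 = 695 + 1 = 696. For n = 695 = 5 · 139, we can put exactly 5 objects in every box, avoiding 6 in any single one — so 696 is tight.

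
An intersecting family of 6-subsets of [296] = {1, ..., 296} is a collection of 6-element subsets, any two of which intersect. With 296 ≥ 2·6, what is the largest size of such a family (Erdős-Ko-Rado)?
max |F| = C(295, 5) = 17994159309

Erdős-Ko-Rado (1961): when n ≥ 2k, max |F| = C(n−1, k−1). The bound is attained by the star {A : i ∈ A} for any fixed i ∈ [n]. Here C(296−1, 6−1) = C(295, 5) = 17994159309.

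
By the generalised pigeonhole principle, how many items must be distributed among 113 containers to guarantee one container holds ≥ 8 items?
n = (8 − 1)·113 + 1 = 792

By the generalised pigeonhole principle, to guarantee some box contains ≥ r objects we need more than (r − 1) · k objects total. Threshold: n = (r − 1) · k + 1. With r = 8 and k = 113: n = 7 · 113 + 1 = 791 + 1 = 792. For n = 791 = 7 · 113, we can put exactly 7 objects in every box, avoiding 8 in any single one — so 792 is tight.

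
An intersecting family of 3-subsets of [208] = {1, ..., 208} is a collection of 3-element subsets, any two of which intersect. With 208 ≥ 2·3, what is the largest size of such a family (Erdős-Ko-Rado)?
max |F| = C(207, 2) = 21321

Erdős-Ko-Rado (1961): when n ≥ 2k, max |F| = C(n−1, k−1). The bound is attained by the star {A : i ∈ A} for any fixed i ∈ [n]. Here C(208−1, 3−1) = C(207, 2) = 21321.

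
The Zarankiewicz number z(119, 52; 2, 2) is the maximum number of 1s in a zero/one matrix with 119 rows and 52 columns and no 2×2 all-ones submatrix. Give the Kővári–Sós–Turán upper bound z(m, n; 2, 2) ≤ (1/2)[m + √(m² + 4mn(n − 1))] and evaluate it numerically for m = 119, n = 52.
z(119, 52; 2, 2) ≤ (1/2)[119 + √(119² + 4·119·52·51)] = (1/2)[119 + √1276513] = 624.4144

Kővári–Sós–Turán: let r_1, ..., r_119 be the row sums and z = Σ r_i the total number of 1s. Each pair of columns can share at most one row with both entries 1 (else a 2×2 all-ones block appears), so Σ_i C(r_i, 2) ≤ C(52, 2) = 1326. By convexity Σ_i C(r_i, 2) ≥ 119·C(z/119, 2) = z(z − 119)/(2·119), giving z² − 119z − 119·52·51 ≤ 0 and hence z ≤ (1/2)[119 + √(14161 + 4·315588)] = (1/2)[119 + √1276513] ≈ (1/2)(119 + 1129.8287) = 624.4144.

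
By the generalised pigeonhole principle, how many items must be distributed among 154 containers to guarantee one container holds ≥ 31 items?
n = (31 − 1)·154 + 1 = 4621

By the generalised pigeonhole principle, to guarantee some box contains ≥ r objects we need more than (r − 1) · k objects total. Threshold: n = (r − 1) · k + 1. With r = 31 and k = 154: n = 30 · 154 + 1 = 4620 + 1 = 4621. For n = 4620 = 30 · 154, we can put exactly 30 objects in every box, avoiding 31 in any single one — so 4621 is tight.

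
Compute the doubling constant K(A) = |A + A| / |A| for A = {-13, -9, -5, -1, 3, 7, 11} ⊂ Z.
K = |A + A| / |A| = 13/7

Enumerate A + A = {a + b : a, b ∈ A}. With |A| = 7, there are |A|^2 = 49 ordered sum pairs; collecting distinct values, A + A = {-26, -22, -18, -14, -10, -6, -2, 2, 6, 10, 14, 18, 22}, so |A + A| = 13. Thus K = 13/7. Here |A + A| = 2|A| − 1 = 13, the minimum possible — so K = 13/7 is minimal, which holds iff A is an arithmetic progression.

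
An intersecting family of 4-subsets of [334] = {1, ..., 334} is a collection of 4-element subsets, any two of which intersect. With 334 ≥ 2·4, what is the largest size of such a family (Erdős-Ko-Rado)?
max |F| = C(333, 3) = 6099006

Erdős-Ko-Rado (1961): when n ≥ 2k, max |F| = C(n−1, k−1). The bound is attained by the star {A : i ∈ A} for any fixed i ∈ [n]. Here C(334−1, 4−1) = C(333, 3) = 6099006.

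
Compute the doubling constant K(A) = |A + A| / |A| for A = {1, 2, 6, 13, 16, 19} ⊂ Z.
K = |A + A| / |A| = 20/6 = 10/3

Enumerate A + A = {a + b : a, b ∈ A}. With |A| = 6, there are |A|^2 = 36 ordered sum pairs; collecting distinct values, A + A = {2, 3, 4, 7, 8, 12, 14, 15, 17, 18, 19, 20, 21, 22, 25, 26, 29, 32, 35, 38}, so |A + A| = 20. Thus K = 20/6 = 10/3. For comparison, the minimum possible |A + A| over all 6-element sets is 2·6 − 1 = 11 (so min K = 11/6), attained only by arithmetic progressions.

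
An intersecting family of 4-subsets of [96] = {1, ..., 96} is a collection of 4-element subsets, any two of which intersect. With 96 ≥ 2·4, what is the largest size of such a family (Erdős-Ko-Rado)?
max |F| = C(95, 3) = 138415

The Erdős-Ko-Rado theorem states: for n ≥ 2k, an intersecting family of k-subsets of an n-element set has size at most C(n − 1, k − 1), with equality for 'star' families {A ⊆ [n] : |A| = k, i ∈ A} (fix an element i). For n = 96, k = 4: C(95, 3) = 138415.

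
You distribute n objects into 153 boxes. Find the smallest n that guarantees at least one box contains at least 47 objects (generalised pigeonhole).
n = (47 − 1)·153 + 1 = 7039

By the generalised pigeonhole principle, to guarantee some box contains ≥ r objects we need more than (r − 1) · k objects total. Threshold: n = (r − 1) · k + 1. With r = 47 and k = 153: n = 46 · 153 + 1 = 7038 + 1 = 7039. For n = 7038 = 46 · 153, we can put exactly 46 objects in every box, avoiding 47 in any single one — so 7039 is tight.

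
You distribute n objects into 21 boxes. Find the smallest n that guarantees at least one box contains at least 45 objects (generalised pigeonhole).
n = (45 − 1)·21 + 1 = 925

By the generalised pigeonhole principle, to guarantee some box contains ≥ r objects we need more than (r − 1) · k objects total. Threshold: n = (r − 1) · k + 1. With r = 45 and k = 21: n = 44 · 21 + 1 = 924 + 1 = 925. For n = 924 = 44 · 21, we can put exactly 44 objects in every box, avoiding 45 in any single one — so 925 is tight.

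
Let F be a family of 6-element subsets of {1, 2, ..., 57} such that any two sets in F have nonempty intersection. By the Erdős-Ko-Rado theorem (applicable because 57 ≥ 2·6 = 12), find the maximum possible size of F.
max |F| = C(56, 5) = 3819816

The Erdős-Ko-Rado theorem states: for n ≥ 2k, an intersecting family of k-subsets of an n-element set has size at most C(n − 1, k − 1), with equality for 'star' families {A ⊆ [n] : |A| = k, i ∈ A} (fix an element i). For n = 57, k = 6: C(56, 5) = 3819816.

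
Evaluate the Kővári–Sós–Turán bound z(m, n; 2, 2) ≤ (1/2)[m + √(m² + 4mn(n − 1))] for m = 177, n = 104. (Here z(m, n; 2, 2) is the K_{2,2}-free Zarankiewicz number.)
z(177, 104; 2, 2) ≤ (1/2)[177 + √(177² + 4·177·104·103)] = (1/2)[177 + √7615425] = 1468.303

Kővári–Sós–Turán: let r_1, ..., r_177 be the row sums and z = Σ r_i the total number of 1s. Each pair of columns can share at most one row with both entries 1 (else a 2×2 all-ones block appears), so Σ_i C(r_i, 2) ≤ C(104, 2) = 5356. By convexity Σ_i C(r_i, 2) ≥ 177·C(z/177, 2) = z(z − 177)/(2·177), giving z² − 177z − 177·104·103 ≤ 0 and hence z ≤ (1/2)[177 + √(31329 + 4·1896024)] = (1/2)[177 + √7615425] ≈ (1/2)(177 + 2759.606) = 1468.303.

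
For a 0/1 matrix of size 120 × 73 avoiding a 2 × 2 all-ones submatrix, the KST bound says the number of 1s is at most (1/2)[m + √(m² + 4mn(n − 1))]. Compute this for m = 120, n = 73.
z(120, 73; 2, 2) ≤ (1/2)[120 + √(120² + 4·120·73·72)] = (1/2)[120 + √2537280] = 856.4421

Kővári–Sós–Turán: let r_1, ..., r_120 be the row sums and z = Σ r_i the total number of 1s. Each pair of columns can share at most one row with both entries 1 (else a 2×2 all-ones block appears), so Σ_i C(r_i, 2) ≤ C(73, 2) = 2628. By convexity Σ_i C(r_i, 2) ≥ 120·C(z/120, 2) = z(z − 120)/(2·120), giving z² − 120z − 120·73·72 ≤ 0 and hence z ≤ (1/2)[120 + √(14400 + 4·630720)] = (1/2)[120 + √2537280] ≈ (1/2)(120 + 1592.8842) = 856.4421.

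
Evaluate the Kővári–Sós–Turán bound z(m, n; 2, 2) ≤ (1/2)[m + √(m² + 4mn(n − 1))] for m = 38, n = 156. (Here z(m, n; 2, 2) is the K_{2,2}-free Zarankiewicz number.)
z(38, 156; 2, 2) ≤ (1/2)[38 + √(38² + 4·38·156·155)] = (1/2)[38 + √3676804] = 977.7497

Kővári–Sós–Turán: let r_1, ..., r_38 be the row sums and z = Σ r_i the total number of 1s. Each pair of columns can share at most one row with both entries 1 (else a 2×2 all-ones block appears), so Σ_i C(r_i, 2) ≤ C(156, 2) = 12090. By convexity Σ_i C(r_i, 2) ≥ 38·C(z/38, 2) = z(z − 38)/(2·38), giving z² − 38z − 38·156·155 ≤ 0 and hence z ≤ (1/2)[38 + √(1444 + 4·918840)] = (1/2)[38 + √3676804] ≈ (1/2)(38 + 1917.4994) = 977.7497.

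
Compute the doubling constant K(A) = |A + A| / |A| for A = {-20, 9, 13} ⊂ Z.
K = |A + A| / |A| = 6/3 = 2

Enumerate A + A = {a + b : a, b ∈ A}. With |A| = 3, there are |A|^2 = 9 ordered sum pairs; collecting distinct values, A + A = {-40, -11, -7, 18, 22, 26}, so |A + A| = 6. Thus K = 6/3 = 2. For comparison, the minimum possible |A + A| over all 3-element sets is 2·3 − 1 = 5 (so min K = 5/3), attained only by arithmetic progressions.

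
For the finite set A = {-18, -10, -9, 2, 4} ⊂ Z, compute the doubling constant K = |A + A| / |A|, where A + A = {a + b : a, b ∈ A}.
K = |A + A| / |A| = 15/5 = 3

Enumerate A + A = {a + b : a, b ∈ A}. With |A| = 5, there are |A|^2 = 25 ordered sum pairs; collecting distinct values, A + A = {-36, -28, -27, -20, -19, -18, -16, -14, -8, -7, -6, -5, 4, 6, 8}, so |A + A| = 15. Thus K = 15/5 = 3. For comparison, the minimum possible |A + A| over all 5-element sets is 2·5 − 1 = 9 (so min K = 9/5), attained only by arithmetic progressions.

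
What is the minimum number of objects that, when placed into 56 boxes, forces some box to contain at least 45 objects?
n = (45 − 1)·56 + 1 = 2465

By the generalised pigeonhole principle, to guarantee some box contains ≥ r objects we need more than (r − 1) · k objects total. Threshold: n = (r − 1) · k + 1. With r = 45 and k = 56: n = 44 · 56 + 1 = 2464 + 1 = 2465. For n = 2464 = 44 · 56, we can put exactly 44 objects in every box, avoiding 45 in any single one — so 2465 is tight.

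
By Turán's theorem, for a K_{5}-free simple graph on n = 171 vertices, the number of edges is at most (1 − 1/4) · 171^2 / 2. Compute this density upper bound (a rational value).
Turán density bound = (3/4) · 171^2/2 = 87723/8 ≈ 10965.375

Turán's theorem: ex(n, K_{r+1}) is achieved by the complete r-partite Turán graph T(n, r) with parts as balanced as possible, and is at most (1 − 1/r) · n^2/2. For r = 4, n = 171: the density bound is (3/4) · 29241/2 = 87723/8 ≈ 10965.375. The integer-valued extremum is e(T(171, 4)) = 10965, which is strictly less than the density bound 87723/8 since 4 ∤ 171 (the parts of T(171, 4) cannot all be equal).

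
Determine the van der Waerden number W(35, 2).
W(35, 2) = 35 + 1 = 36

A 2-term AP is any pair of integers, so a monochromatic 2-AP exists iff some colour is used at least twice. With 35 colours, the colouring i ↦ i on {1, ..., 35} uses each colour once, avoiding any monochromatic pair, so W(35, 2) > 35. For {1, ..., 36}, pigeonhole forces two integers of the same colour, which form a monochromatic 2-AP. Hence W(35, 2) = 36.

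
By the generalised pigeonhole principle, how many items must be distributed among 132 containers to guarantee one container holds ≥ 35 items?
n = (35 − 1)·132 + 1 = 4489

By the generalised pigeonhole principle, to guarantee some box contains ≥ r objects we need more than (r − 1) · k objects total. Threshold: n = (r − 1) · k + 1. With r = 35 and k = 132: n = 34 · 132 + 1 = 4488 + 1 = 4489. For n = 4488 = 34 · 132, we can put exactly 34 objects in every box, avoiding 35 in any single one — so 4489 is tight.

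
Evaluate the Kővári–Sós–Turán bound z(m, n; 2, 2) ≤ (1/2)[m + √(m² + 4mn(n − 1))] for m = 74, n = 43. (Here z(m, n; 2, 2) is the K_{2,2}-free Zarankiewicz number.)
z(74, 43; 2, 2) ≤ (1/2)[74 + √(74² + 4·74·43·42)] = (1/2)[74 + √540052] = 404.4412

Kővári–Sós–Turán: let r_1, ..., r_74 be the row sums and z = Σ r_i the total number of 1s. Each pair of columns can share at most one row with both entries 1 (else a 2×2 all-ones block appears), so Σ_i C(r_i, 2) ≤ C(43, 2) = 903. By convexity Σ_i C(r_i, 2) ≥ 74·C(z/74, 2) = z(z − 74)/(2·74), giving z² − 74z − 74·43·42 ≤ 0 and hence z ≤ (1/2)[74 + √(5476 + 4·133644)] = (1/2)[74 + √540052] ≈ (1/2)(74 + 734.8823) = 404.4412.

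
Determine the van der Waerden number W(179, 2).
W(179, 2) = 179 + 1 = 180

A 2-term AP is any pair of integers, so a monochromatic 2-AP exists iff some colour is used at least twice. With 179 colours, the colouring i ↦ i on {1, ..., 179} uses each colour once, avoiding any monochromatic pair, so W(179, 2) > 179. For {1, ..., 180}, pigeonhole forces two integers of the same colour, which form a monochromatic 2-AP. Hence W(179, 2) = 180.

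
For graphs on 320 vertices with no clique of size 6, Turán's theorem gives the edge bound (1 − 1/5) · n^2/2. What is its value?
Turán density bound = (4/5) · 320^2/2 = 40960

Turán's theorem: ex(n, K_{r+1}) is achieved by the complete r-partite Turán graph T(n, r) with parts as balanced as possible, and is at most (1 − 1/r) · n^2/2. For r = 5, n = 320: the density bound is (4/5) · 102400/2 = 40960. Since 5 ∣ 320, the Turán graph T(320, 5) has parts of equal size 64, and its edge count e(T(320, 5)) = 40960 attains the density bound exactly.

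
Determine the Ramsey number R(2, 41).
R(2, 41) = 41

R(2, k) = k for all k ≥ 2: in a 2-colouring of K_k, either some edge is red (a red K_2) or all edges are blue (a blue K_k). And K_{40} coloured all-blue has no blue K_41, so R(2, 41) > 40. Hence R(2, 41) = 41.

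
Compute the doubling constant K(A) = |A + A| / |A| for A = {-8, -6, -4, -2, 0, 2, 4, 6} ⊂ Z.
K = |A + A| / |A| = 15/8

Enumerate A + A = {a + b : a, b ∈ A}. With |A| = 8, there are |A|^2 = 64 ordered sum pairs; collecting distinct values, A + A = {-16, -14, -12, -10, -8, -6, -4, -2, 0, 2, 4, 6, 8, 10, 12}, so |A + A| = 15. Thus K = 15/8. Here |A + A| = 2|A| − 1 = 15, the minimum possible — so K = 15/8 is minimal, which holds iff A is an arithmetic progression.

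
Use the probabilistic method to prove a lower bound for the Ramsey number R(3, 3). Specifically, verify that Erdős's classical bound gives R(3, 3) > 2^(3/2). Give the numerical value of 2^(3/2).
2^(3/2) = 2.8284; so R(3, 3) > 2.8284

Colour each edge of K_n uniformly at random with red/blue. The expected number of monochromatic K_3 is C(n, 3) · 2 · 2^(−C(3,2)). If C(n, 3) · 2^(1 − C(3,2)) < 1, then with positive probability no monochromatic K_3 exists, so R(3, 3) > n. The standard estimate C(n, 3) ≤ n^3/3! shows this inequality holds whenever n ≤ 2^(3/2) (since 3! · 2^(C(3,2) − 1) > 2^(3^2/2) ≥ n^3). Hence R(3, 3) > 2^(3/2) = 2.8284.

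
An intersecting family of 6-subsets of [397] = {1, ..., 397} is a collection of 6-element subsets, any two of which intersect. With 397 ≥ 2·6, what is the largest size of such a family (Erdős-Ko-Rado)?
max |F| = C(396, 5) = 79119926424

The Erdős-Ko-Rado theorem states: for n ≥ 2k, an intersecting family of k-subsets of an n-element set has size at most C(n − 1, k − 1), with equality for 'star' families {A ⊆ [n] : |A| = k, i ∈ A} (fix an element i). For n = 397, k = 6: C(396, 5) = 79119926424.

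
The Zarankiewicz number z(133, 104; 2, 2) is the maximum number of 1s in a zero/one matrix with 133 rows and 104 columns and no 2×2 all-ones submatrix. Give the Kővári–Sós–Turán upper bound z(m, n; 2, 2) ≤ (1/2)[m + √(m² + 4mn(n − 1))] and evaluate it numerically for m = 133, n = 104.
z(133, 104; 2, 2) ≤ (1/2)[133 + √(133² + 4·133·104·103)] = (1/2)[133 + √5716473] = 1261.9573

Kővári–Sós–Turán: let r_1, ..., r_133 be the row sums and z = Σ r_i the total number of 1s. Each pair of columns can share at most one row with both entries 1 (else a 2×2 all-ones block appears), so Σ_i C(r_i, 2) ≤ C(104, 2) = 5356. By convexity Σ_i C(r_i, 2) ≥ 133·C(z/133, 2) = z(z − 133)/(2·133), giving z² − 133z − 133·104·103 ≤ 0 and hence z ≤ (1/2)[133 + √(17689 + 4·1424696)] = (1/2)[133 + √5716473] ≈ (1/2)(133 + 2390.9147) = 1261.9573.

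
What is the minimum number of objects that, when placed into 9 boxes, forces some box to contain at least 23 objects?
n = (23 − 1)·9 + 1 = 199

By the generalised pigeonhole principle, to guarantee some box contains ≥ r objects we need more than (r − 1) · k objects total. Threshold: n = (r − 1) · k + 1. With r = 23 and k = 9: n = 22 · 9 + 1 = 198 + 1 = 199. For n = 198 = 22 · 9, we can put exactly 22 objects in every box, avoiding 23 in any single one — so 199 is tight.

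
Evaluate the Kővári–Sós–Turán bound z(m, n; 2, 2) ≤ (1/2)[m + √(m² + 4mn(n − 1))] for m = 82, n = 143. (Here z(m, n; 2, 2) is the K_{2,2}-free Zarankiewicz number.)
z(82, 143; 2, 2) ≤ (1/2)[82 + √(82² + 4·82·143·142)] = (1/2)[82 + √6667092] = 1332.0356

Kővári–Sós–Turán: let r_1, ..., r_82 be the row sums and z = Σ r_i the total number of 1s. Each pair of columns can share at most one row with both entries 1 (else a 2×2 all-ones block appears), so Σ_i C(r_i, 2) ≤ C(143, 2) = 10153. By convexity Σ_i C(r_i, 2) ≥ 82·C(z/82, 2) = z(z − 82)/(2·82), giving z² − 82z − 82·143·142 ≤ 0 and hence z ≤ (1/2)[82 + √(6724 + 4·1665092)] = (1/2)[82 + √6667092] ≈ (1/2)(82 + 2582.0713) = 1332.0356.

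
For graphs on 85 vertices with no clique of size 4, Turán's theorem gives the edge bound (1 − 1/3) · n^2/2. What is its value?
Turán density bound = (2/3) · 85^2/2 = 7225/3 ≈ 2408.3333

Turán's theorem: ex(n, K_{r+1}) is achieved by the complete r-partite Turán graph T(n, r) with parts as balanced as possible, and is at most (1 − 1/r) · n^2/2. For r = 3, n = 85: the density bound is (2/3) · 7225/2 = 7225/3 ≈ 2408.3333. The integer-valued extremum is e(T(85, 3)) = 2408, which is strictly less than the density bound 7225/3 since 3 ∤ 85 (the parts of T(85, 3) cannot all be equal).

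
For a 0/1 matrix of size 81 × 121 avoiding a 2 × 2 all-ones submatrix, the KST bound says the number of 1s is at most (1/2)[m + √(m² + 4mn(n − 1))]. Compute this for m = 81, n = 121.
z(81, 121; 2, 2) ≤ (1/2)[81 + √(81² + 4·81·121·120)] = (1/2)[81 + √4711041] = 1125.7466

Kővári–Sós–Turán: let r_1, ..., r_81 be the row sums and z = Σ r_i the total number of 1s. Each pair of columns can share at most one row with both entries 1 (else a 2×2 all-ones block appears), so Σ_i C(r_i, 2) ≤ C(121, 2) = 7260. By convexity Σ_i C(r_i, 2) ≥ 81·C(z/81, 2) = z(z − 81)/(2·81), giving z² − 81z − 81·121·120 ≤ 0 and hence z ≤ (1/2)[81 + √(6561 + 4·1176120)] = (1/2)[81 + √4711041] ≈ (1/2)(81 + 2170.4933) = 1125.7466.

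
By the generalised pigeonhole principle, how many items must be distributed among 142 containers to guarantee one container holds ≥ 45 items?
n = (45 − 1)·142 + 1 = 6249

By the generalised pigeonhole principle, to guarantee some box contains ≥ r objects we need more than (r − 1) · k objects total. Threshold: n = (r − 1) · k + 1. With r = 45 and k = 142: n = 44 · 142 + 1 = 6248 + 1 = 6249. For n = 6248 = 44 · 142, we can put exactly 44 objects in every box, avoiding 45 in any single one — so 6249 is tight.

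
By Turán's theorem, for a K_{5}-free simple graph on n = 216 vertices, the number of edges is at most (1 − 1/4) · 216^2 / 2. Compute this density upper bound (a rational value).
Turán density bound = (3/4) · 216^2/2 = 17496

Turán's theorem: ex(n, K_{r+1}) is achieved by the complete r-partite Turán graph T(n, r) with parts as balanced as possible, and is at most (1 − 1/r) · n^2/2. For r = 4, n = 216: the density bound is (3/4) · 46656/2 = 17496. Since 4 ∣ 216, the Turán graph T(216, 4) has parts of equal size 54, and its edge count e(T(216, 4)) = 17496 attains the density bound exactly.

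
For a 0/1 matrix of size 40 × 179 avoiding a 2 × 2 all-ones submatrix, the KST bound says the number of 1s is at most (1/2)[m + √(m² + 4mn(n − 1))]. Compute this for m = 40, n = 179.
z(40, 179; 2, 2) ≤ (1/2)[40 + √(40² + 4·40·179·178)] = (1/2)[40 + √5099520] = 1149.1058

Kővári–Sós–Turán: let r_1, ..., r_40 be the row sums and z = Σ r_i the total number of 1s. Each pair of columns can share at most one row with both entries 1 (else a 2×2 all-ones block appears), so Σ_i C(r_i, 2) ≤ C(179, 2) = 15931. By convexity Σ_i C(r_i, 2) ≥ 40·C(z/40, 2) = z(z − 40)/(2·40), giving z² − 40z − 40·179·178 ≤ 0 and hence z ≤ (1/2)[40 + √(1600 + 4·1274480)] = (1/2)[40 + √5099520] ≈ (1/2)(40 + 2258.2117) = 1149.1058.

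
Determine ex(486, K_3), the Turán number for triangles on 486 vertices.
ex(486, K_3) = ⌊486^2/4⌋ = 59049

Mantel (1907): a triangle-free graph on n vertices has at most ⌊n^2/4⌋ edges, with equality for the complete bipartite graph K_{⌊n/2⌋, ⌈n/2⌉}. For n = 486: ⌊486^2/4⌋ = ⌊236196/4⌋ = 59049. The extremal graph is K_{243, 243}, which has 243·243 = 59049 edges.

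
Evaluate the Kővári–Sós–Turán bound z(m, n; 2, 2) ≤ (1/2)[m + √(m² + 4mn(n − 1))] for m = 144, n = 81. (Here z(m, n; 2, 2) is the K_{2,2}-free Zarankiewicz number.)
z(144, 81; 2, 2) ≤ (1/2)[144 + √(144² + 4·144·81·80)] = (1/2)[144 + √3753216] = 1040.6609

Kővári–Sós–Turán: let r_1, ..., r_144 be the row sums and z = Σ r_i the total number of 1s. Each pair of columns can share at most one row with both entries 1 (else a 2×2 all-ones block appears), so Σ_i C(r_i, 2) ≤ C(81, 2) = 3240. By convexity Σ_i C(r_i, 2) ≥ 144·C(z/144, 2) = z(z − 144)/(2·144), giving z² − 144z − 144·81·80 ≤ 0 and hence z ≤ (1/2)[144 + √(20736 + 4·933120)] = (1/2)[144 + √3753216] ≈ (1/2)(144 + 1937.3219) = 1040.6609.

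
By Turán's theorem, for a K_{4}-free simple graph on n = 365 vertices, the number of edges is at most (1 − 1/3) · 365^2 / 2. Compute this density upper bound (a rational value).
Turán density bound = (2/3) · 365^2/2 = 133225/3 ≈ 44408.3333

Turán's theorem: ex(n, K_{r+1}) is achieved by the complete r-partite Turán graph T(n, r) with parts as balanced as possible, and is at most (1 − 1/r) · n^2/2. For r = 3, n = 365: the density bound is (2/3) · 133225/2 = 133225/3 ≈ 44408.3333. The integer-valued extremum is e(T(365, 3)) = 44408, which is strictly less than the density bound 133225/3 since 3 ∤ 365 (the parts of T(365, 3) cannot all be equal).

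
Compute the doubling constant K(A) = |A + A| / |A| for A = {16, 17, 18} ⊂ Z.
K = |A + A| / |A| = 5/3

Enumerate A + A = {a + b : a, b ∈ A}. With |A| = 3, there are |A|^2 = 9 ordered sum pairs; collecting distinct values, A + A = {32, 33, 34, 35, 36}, so |A + A| = 5. Thus K = 5/3. Here |A + A| = 2|A| − 1 = 5, the minimum possible — so K = 5/3 is minimal, which holds iff A is an arithmetic progression.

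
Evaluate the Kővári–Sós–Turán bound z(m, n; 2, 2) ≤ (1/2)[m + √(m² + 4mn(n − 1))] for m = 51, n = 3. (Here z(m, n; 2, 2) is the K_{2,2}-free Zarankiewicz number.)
z(51, 3; 2, 2) ≤ (1/2)[51 + √(51² + 4·51·3·2)] = (1/2)[51 + √3825] = 56.4233

Kővári–Sós–Turán: let r_1, ..., r_51 be the row sums and z = Σ r_i the total number of 1s. Each pair of columns can share at most one row with both entries 1 (else a 2×2 all-ones block appears), so Σ_i C(r_i, 2) ≤ C(3, 2) = 3. By convexity Σ_i C(r_i, 2) ≥ 51·C(z/51, 2) = z(z − 51)/(2·51), giving z² − 51z − 51·3·2 ≤ 0 and hence z ≤ (1/2)[51 + √(2601 + 4·306)] = (1/2)[51 + √3825] ≈ (1/2)(51 + 61.8466) = 56.4233.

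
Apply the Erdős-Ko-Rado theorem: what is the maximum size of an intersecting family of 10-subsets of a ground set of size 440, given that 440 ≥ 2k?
max |F| = C(439, 9) = 1536637487366218962

The Erdős-Ko-Rado theorem states: for n ≥ 2k, an intersecting family of k-subsets of an n-element set has size at most C(n − 1, k − 1), with equality for 'star' families {A ⊆ [n] : |A| = k, i ∈ A} (fix an element i). For n = 440, k = 10: C(439, 9) = 1536637487366218962.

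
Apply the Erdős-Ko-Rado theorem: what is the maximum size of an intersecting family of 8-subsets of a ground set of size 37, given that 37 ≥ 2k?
max |F| = C(36, 7) = 8347680

The Erdős-Ko-Rado theorem states: for n ≥ 2k, an intersecting family of k-subsets of an n-element set has size at most C(n − 1, k − 1), with equality for 'star' families {A ⊆ [n] : |A| = k, i ∈ A} (fix an element i). For n = 37, k = 8: C(36, 7) = 8347680.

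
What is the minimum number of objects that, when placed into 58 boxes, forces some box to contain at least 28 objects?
n = (28 − 1)·58 + 1 = 1567

By the generalised pigeonhole principle, to guarantee some box contains ≥ r objects we need more than (r − 1) · k objects total. Threshold: n = (r − 1) · k + 1. With r = 28 and k = 58: n = 27 · 58 + 1 = 1566 + 1 = 1567. For n = 1566 = 27 · 58, we can put exactly 27 objects in every box, avoiding 28 in any single one — so 1567 is tight.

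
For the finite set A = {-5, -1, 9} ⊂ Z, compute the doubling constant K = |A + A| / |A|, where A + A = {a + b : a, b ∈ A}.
K = |A + A| / |A| = 6/3 = 2

Enumerate A + A = {a + b : a, b ∈ A}. With |A| = 3, there are |A|^2 = 9 ordered sum pairs; collecting distinct values, A + A = {-10, -6, -2, 4, 8, 18}, so |A + A| = 6. Thus K = 6/3 = 2. For comparison, the minimum possible |A + A| over all 3-element sets is 2·3 − 1 = 5 (so min K = 5/3), attained only by arithmetic progressions.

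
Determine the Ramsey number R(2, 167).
R(2, 167) = 167

R(2, k) = k for all k ≥ 2: in a 2-colouring of K_k, either some edge is red (a red K_2) or all edges are blue (a blue K_k). And K_{166} coloured all-blue has no blue K_167, so R(2, 167) > 166. Hence R(2, 167) = 167.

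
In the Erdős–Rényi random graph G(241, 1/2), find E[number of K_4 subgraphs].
E[# K_4] = C(241, 4) · (1/2)^C(4, 2) = 137085620 / 2^6 = 34271405/16 = 2141962.8125

For each 4-subset S of vertices (there are C(241, 4) = 137085620 such S), let X_S = 1 if S induces a K_4 (all C(4, 2) = 6 edges present). Then P(X_S = 1) = (1/2)^6 = 1/64. By linearity of expectation, E[# K_4] = C(241, 4) · (1/2)^6 = 137085620 / 64 = 34271405/16 = 2141962.8125.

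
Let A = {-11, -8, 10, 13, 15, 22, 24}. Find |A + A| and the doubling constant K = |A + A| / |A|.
K = |A + A| / |A| = 26/7

Enumerate A + A = {a + b : a, b ∈ A}. With |A| = 7, there are |A|^2 = 49 ordered sum pairs; collecting distinct values, A + A = {-22, -19, -16, -1, 2, 4, 5, 7, 11, 13, 14, 16, 20, 23, 25, 26, 28, 30, 32, 34, 35, 37, 39, 44, 46, 48}, so |A + A| = 26. Thus K = 26/7. For comparison, the minimum possible |A + A| over all 7-element sets is 2·7 − 1 = 13 (so min K = 13/7), attained only by arithmetic progressions.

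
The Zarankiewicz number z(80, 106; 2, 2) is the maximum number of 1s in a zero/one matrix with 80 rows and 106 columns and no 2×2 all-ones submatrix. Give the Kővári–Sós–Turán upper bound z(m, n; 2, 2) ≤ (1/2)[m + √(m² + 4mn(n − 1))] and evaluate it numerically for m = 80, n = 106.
z(80, 106; 2, 2) ≤ (1/2)[80 + √(80² + 4·80·106·105)] = (1/2)[80 + √3568000] = 984.4575

Kővári–Sós–Turán: let r_1, ..., r_80 be the row sums and z = Σ r_i the total number of 1s. Each pair of columns can share at most one row with both entries 1 (else a 2×2 all-ones block appears), so Σ_i C(r_i, 2) ≤ C(106, 2) = 5565. By convexity Σ_i C(r_i, 2) ≥ 80·C(z/80, 2) = z(z − 80)/(2·80), giving z² − 80z − 80·106·105 ≤ 0 and hence z ≤ (1/2)[80 + √(6400 + 4·890400)] = (1/2)[80 + √3568000] ≈ (1/2)(80 + 1888.915) = 984.4575.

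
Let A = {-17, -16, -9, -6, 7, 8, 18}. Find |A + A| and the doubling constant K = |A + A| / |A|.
K = |A + A| / |A| = 25/7

Enumerate A + A = {a + b : a, b ∈ A}. With |A| = 7, there are |A|^2 = 49 ordered sum pairs; collecting distinct values, A + A = {-34, -33, -32, -26, -25, -23, -22, -18, -15, -12, -10, -9, -8, -2, -1, 1, 2, 9, 12, 14, 15, 16, 25, 26, 36}, so |A + A| = 25. Thus K = 25/7. For comparison, the minimum possible |A + A| over all 7-element sets is 2·7 − 1 = 13 (so min K = 13/7), attained only by arithmetic progressions.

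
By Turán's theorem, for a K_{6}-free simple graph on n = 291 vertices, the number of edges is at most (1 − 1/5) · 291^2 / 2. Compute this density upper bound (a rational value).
Turán density bound = (4/5) · 291^2/2 = 169362/5 ≈ 33872.4

Turán's theorem: ex(n, K_{r+1}) is achieved by the complete r-partite Turán graph T(n, r) with parts as balanced as possible, and is at most (1 − 1/r) · n^2/2. For r = 5, n = 291: the density bound is (4/5) · 84681/2 = 169362/5 ≈ 33872.4. The integer-valued extremum is e(T(291, 5)) = 33872, which is strictly less than the density bound 169362/5 since 5 ∤ 291 (the parts of T(291, 5) cannot all be equal).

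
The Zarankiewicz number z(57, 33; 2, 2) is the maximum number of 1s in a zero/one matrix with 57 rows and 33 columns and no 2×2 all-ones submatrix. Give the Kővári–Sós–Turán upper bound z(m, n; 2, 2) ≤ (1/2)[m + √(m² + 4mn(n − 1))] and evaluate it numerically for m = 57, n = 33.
z(57, 33; 2, 2) ≤ (1/2)[57 + √(57² + 4·57·33·32)] = (1/2)[57 + √244017] = 275.4904

Kővári–Sós–Turán: let r_1, ..., r_57 be the row sums and z = Σ r_i the total number of 1s. Each pair of columns can share at most one row with both entries 1 (else a 2×2 all-ones block appears), so Σ_i C(r_i, 2) ≤ C(33, 2) = 528. By convexity Σ_i C(r_i, 2) ≥ 57·C(z/57, 2) = z(z − 57)/(2·57), giving z² − 57z − 57·33·32 ≤ 0 and hence z ≤ (1/2)[57 + √(3249 + 4·60192)] = (1/2)[57 + √244017] ≈ (1/2)(57 + 493.9808) = 275.4904.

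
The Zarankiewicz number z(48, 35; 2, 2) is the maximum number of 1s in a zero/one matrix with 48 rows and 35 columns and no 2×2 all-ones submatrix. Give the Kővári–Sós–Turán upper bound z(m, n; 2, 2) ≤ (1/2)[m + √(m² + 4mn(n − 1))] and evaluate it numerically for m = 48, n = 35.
z(48, 35; 2, 2) ≤ (1/2)[48 + √(48² + 4·48·35·34)] = (1/2)[48 + √230784] = 264.1999

Kővári–Sós–Turán: let r_1, ..., r_48 be the row sums and z = Σ r_i the total number of 1s. Each pair of columns can share at most one row with both entries 1 (else a 2×2 all-ones block appears), so Σ_i C(r_i, 2) ≤ C(35, 2) = 595. By convexity Σ_i C(r_i, 2) ≥ 48·C(z/48, 2) = z(z − 48)/(2·48), giving z² − 48z − 48·35·34 ≤ 0 and hence z ≤ (1/2)[48 + √(2304 + 4·57120)] = (1/2)[48 + √230784] ≈ (1/2)(48 + 480.3998) = 264.1999.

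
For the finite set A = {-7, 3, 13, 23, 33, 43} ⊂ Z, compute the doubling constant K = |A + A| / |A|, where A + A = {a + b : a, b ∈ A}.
K = |A + A| / |A| = 11/6

Enumerate A + A = {a + b : a, b ∈ A}. With |A| = 6, there are |A|^2 = 36 ordered sum pairs; collecting distinct values, A + A = {-14, -4, 6, 16, 26, 36, 46, 56, 66, 76, 86}, so |A + A| = 11. Thus K = 11/6. Here |A + A| = 2|A| − 1 = 11, the minimum possible — so K = 11/6 is minimal, which holds iff A is an arithmetic progression.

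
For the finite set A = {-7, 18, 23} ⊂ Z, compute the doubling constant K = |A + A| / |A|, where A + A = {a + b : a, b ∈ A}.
K = |A + A| / |A| = 6/3 = 2

Enumerate A + A = {a + b : a, b ∈ A}. With |A| = 3, there are |A|^2 = 9 ordered sum pairs; collecting distinct values, A + A = {-14, 11, 16, 36, 41, 46}, so |A + A| = 6. Thus K = 6/3 = 2. For comparison, the minimum possible |A + A| over all 3-element sets is 2·3 − 1 = 5 (so min K = 5/3), attained only by arithmetic progressions.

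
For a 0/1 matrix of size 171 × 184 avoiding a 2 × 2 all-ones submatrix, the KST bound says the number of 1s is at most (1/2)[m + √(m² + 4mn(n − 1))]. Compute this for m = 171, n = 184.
z(171, 184; 2, 2) ≤ (1/2)[171 + √(171² + 4·171·184·183)] = (1/2)[171 + √23060889] = 2486.5877

Kővári–Sós–Turán: let r_1, ..., r_171 be the row sums and z = Σ r_i the total number of 1s. Each pair of columns can share at most one row with both entries 1 (else a 2×2 all-ones block appears), so Σ_i C(r_i, 2) ≤ C(184, 2) = 16836. By convexity Σ_i C(r_i, 2) ≥ 171·C(z/171, 2) = z(z − 171)/(2·171), giving z² − 171z − 171·184·183 ≤ 0 and hence z ≤ (1/2)[171 + √(29241 + 4·5757912)] = (1/2)[171 + √23060889] ≈ (1/2)(171 + 4802.1754) = 2486.5877.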